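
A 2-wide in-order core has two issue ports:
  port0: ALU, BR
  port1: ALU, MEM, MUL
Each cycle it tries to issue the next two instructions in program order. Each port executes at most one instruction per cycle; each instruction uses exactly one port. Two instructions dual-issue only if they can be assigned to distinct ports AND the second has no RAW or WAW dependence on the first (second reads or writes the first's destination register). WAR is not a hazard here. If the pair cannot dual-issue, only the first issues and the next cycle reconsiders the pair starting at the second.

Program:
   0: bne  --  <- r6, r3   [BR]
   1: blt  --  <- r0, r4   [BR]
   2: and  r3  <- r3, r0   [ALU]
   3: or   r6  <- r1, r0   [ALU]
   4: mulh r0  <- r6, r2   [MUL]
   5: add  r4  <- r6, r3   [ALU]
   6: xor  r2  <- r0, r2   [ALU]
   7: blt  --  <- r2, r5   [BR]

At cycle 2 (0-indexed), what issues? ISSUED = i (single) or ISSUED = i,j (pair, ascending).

c0: i0 bne.BR  no-port BR/BR
c1: i1,i2 blt.BR;and.ALU  dual
c2: i3 or.ALU  RAW r6
c3: i4,i5 mulh.MUL;add.ALU  dual
c4: i6 xor.ALU  RAW r2
c5: i7 blt.BR  tail

ISSUED = 3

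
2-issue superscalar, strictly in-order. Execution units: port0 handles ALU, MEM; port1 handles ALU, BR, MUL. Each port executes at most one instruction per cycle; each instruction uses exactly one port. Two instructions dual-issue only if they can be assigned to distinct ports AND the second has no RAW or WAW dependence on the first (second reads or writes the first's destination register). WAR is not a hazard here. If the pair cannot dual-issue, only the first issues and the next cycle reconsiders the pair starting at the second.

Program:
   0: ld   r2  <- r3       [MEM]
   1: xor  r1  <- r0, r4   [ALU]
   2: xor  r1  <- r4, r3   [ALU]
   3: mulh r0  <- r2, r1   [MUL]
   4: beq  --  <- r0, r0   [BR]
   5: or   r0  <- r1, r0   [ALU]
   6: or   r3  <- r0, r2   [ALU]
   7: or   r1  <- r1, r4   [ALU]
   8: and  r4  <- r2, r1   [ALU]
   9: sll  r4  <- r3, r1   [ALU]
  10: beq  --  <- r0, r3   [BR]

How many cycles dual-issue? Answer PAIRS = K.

PAIRS = 4

0. ld/xor @i0&i1  | 2-wide
1. xor @i2  | RAW r1
2. mulh @i3  | no-port MUL/BR
3. beq/or @i4&i5  | 2-wide
4. or/or @i6&i7  | 2-wide
5. and @i8  | WAW r4
6. sll/beq @i9&i10  | 2-wide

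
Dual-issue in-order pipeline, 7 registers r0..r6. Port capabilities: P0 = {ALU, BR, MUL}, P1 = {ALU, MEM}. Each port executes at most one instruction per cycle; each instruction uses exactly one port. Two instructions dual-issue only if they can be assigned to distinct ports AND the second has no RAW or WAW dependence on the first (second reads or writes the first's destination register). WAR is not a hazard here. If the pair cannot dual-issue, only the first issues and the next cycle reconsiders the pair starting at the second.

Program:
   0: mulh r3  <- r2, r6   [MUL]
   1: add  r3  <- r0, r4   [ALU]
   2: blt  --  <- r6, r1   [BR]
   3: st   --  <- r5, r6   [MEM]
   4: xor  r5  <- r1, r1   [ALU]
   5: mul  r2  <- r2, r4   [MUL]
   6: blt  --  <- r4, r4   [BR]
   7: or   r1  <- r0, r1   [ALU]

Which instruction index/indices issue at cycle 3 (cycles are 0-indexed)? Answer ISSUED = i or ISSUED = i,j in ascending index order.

ISSUED = 5

0. mulh @i0  | WAW r3
1. add;blt @i1&i2  | 2-wide
2. st;xor @i3&i4  | 2-wide
3. mul @i5  | no-port MUL/BR
4. blt;or @i6&i7  | 2-wide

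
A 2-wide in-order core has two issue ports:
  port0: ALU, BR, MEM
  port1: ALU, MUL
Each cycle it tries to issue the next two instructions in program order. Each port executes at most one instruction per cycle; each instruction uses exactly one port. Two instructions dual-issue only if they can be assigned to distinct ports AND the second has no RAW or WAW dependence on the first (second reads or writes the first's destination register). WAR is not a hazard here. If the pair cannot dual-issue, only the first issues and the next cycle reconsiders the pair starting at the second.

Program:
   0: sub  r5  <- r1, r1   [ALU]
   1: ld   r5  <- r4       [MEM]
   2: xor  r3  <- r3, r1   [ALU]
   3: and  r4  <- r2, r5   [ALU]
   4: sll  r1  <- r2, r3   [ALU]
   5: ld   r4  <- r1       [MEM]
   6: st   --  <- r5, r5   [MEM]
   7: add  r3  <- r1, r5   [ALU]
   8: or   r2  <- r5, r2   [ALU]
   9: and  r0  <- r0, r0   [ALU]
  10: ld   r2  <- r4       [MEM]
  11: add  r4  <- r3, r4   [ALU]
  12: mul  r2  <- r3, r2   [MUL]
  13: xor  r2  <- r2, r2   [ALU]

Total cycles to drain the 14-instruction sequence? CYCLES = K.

CYCLES = 9

#0 head=0: sub.ALU i0 WAW r5
#1 head=1: ld.MEM+xor.ALU i1/i2 dual
#2 head=3: and.ALU+sll.ALU i3/i4 dual
#3 head=5: ld.MEM i5 no-port MEM/MEM
#4 head=6: st.MEM+add.ALU i6/i7 dual
#5 head=8: or.ALU+and.ALU i8/i9 dual
#6 head=10: ld.MEM+add.ALU i10/i11 dual
#7 head=12: mul.MUL i12 RAW+WAW r2
#8 head=13: xor.ALU i13 tail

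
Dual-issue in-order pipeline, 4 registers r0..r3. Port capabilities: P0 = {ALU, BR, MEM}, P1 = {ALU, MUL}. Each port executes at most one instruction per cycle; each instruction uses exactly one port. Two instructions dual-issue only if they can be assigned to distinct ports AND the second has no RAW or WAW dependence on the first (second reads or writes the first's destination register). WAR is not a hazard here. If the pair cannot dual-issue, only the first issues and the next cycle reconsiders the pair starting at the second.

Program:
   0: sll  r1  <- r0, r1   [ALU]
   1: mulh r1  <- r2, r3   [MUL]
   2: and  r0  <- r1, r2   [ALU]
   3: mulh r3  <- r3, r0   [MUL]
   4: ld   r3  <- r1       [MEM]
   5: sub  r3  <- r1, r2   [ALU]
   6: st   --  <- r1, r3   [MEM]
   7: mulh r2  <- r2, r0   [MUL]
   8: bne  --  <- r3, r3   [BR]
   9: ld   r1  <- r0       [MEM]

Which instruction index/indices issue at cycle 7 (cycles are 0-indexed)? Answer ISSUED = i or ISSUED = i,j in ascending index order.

[0] i0  sll.ALU  -- WAW r1
[1] i1  mulh.MUL  -- RAW r1
[2] i2  and.ALU  -- RAW r0
[3] i3  mulh.MUL  -- WAW r3
[4] i4  ld.MEM  -- WAW r3
[5] i5  sub.ALU  -- RAW r3
[6] i6,i7  st.MEM;mulh.MUL  -- pair
[7] i8  bne.BR  -- no-port BR/MEM
[8] i9  ld.MEM  -- tail

ISSUED = 8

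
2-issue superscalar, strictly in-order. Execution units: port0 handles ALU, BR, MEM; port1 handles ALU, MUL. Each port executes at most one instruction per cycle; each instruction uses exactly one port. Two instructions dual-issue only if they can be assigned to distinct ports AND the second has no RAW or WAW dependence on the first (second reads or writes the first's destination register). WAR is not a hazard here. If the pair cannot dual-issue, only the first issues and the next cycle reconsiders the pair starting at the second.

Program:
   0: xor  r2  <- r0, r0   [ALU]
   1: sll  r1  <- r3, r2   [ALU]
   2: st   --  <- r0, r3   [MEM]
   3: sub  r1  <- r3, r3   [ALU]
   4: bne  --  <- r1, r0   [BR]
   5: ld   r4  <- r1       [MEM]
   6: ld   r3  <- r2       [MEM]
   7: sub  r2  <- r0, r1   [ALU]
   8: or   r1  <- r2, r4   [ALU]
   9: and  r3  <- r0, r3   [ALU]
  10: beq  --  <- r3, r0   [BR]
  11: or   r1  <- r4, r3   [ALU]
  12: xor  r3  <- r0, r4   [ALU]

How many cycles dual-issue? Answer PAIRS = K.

PAIRS = 4

t=0 i0:xor.ALU ; RAW r2
t=1 i1+i2:sll.ALU st.MEM ; dual
t=2 i3:sub.ALU ; RAW r1
t=3 i4:bne.BR ; no-port BR/MEM
t=4 i5:ld.MEM ; no-port MEM/MEM
t=5 i6+i7:ld.MEM sub.ALU ; dual
t=6 i8+i9:or.ALU and.ALU ; dual
t=7 i10+i11:beq.BR or.ALU ; dual
t=8 i12:xor.ALU ; tail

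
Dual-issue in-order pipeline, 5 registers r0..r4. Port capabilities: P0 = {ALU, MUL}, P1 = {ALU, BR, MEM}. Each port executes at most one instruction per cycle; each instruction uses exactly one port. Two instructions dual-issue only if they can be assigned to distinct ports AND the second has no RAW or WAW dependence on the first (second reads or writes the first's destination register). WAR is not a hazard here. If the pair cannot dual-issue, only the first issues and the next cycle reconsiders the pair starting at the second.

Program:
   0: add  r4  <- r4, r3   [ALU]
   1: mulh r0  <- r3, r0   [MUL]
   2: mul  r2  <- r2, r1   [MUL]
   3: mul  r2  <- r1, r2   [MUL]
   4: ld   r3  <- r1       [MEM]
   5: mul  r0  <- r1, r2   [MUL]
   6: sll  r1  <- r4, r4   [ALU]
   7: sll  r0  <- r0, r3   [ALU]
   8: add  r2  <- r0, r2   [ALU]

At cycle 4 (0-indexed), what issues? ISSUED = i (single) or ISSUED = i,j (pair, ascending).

0. add;mulh @i0&i1  | 2-wide
1. mul @i2  | no-port MUL/MUL
2. mul;ld @i3&i4  | 2-wide
3. mul;sll @i5&i6  | 2-wide
4. sll @i7  | RAW r0
5. add @i8  | tail

ISSUED = 7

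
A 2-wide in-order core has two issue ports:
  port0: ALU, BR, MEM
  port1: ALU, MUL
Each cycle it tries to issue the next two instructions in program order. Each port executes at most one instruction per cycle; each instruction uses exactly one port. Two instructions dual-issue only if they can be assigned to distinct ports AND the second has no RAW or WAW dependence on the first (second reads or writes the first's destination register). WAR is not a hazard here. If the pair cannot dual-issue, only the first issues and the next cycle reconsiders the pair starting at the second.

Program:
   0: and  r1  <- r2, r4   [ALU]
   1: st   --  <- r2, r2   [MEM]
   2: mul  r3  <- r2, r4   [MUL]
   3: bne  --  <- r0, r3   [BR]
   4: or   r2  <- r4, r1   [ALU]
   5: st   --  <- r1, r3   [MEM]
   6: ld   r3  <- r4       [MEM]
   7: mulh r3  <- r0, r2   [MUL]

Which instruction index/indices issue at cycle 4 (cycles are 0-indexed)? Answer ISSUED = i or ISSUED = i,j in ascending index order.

ISSUED = 6

c0: i0/i1 and.ALU+st.MEM  pair
c1: i2 mul.MUL  RAW r3
c2: i3/i4 bne.BR+or.ALU  pair
c3: i5 st.MEM  no-port MEM/MEM
c4: i6 ld.MEM  WAW r3
c5: i7 mulh.MUL  tail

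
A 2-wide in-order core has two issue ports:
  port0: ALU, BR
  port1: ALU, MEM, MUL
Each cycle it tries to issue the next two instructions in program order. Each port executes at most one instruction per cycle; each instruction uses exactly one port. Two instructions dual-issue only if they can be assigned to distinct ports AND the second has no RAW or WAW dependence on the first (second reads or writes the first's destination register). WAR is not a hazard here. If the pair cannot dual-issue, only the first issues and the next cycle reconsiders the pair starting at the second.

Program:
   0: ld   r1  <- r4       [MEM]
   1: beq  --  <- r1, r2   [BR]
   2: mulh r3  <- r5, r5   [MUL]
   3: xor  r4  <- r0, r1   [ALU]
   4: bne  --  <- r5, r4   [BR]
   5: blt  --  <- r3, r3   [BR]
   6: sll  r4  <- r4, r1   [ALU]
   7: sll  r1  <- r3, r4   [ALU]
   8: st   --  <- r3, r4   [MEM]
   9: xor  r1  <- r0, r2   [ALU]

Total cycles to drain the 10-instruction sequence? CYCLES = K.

t=0 i0:ld ; RAW r1
t=1 i1/i2:beq mulh ; 2-wide
t=2 i3:xor ; RAW r4
t=3 i4:bne ; no-port BR/BR
t=4 i5/i6:blt sll ; 2-wide
t=5 i7/i8:sll st ; 2-wide
t=6 i9:xor ; tail

CYCLES = 7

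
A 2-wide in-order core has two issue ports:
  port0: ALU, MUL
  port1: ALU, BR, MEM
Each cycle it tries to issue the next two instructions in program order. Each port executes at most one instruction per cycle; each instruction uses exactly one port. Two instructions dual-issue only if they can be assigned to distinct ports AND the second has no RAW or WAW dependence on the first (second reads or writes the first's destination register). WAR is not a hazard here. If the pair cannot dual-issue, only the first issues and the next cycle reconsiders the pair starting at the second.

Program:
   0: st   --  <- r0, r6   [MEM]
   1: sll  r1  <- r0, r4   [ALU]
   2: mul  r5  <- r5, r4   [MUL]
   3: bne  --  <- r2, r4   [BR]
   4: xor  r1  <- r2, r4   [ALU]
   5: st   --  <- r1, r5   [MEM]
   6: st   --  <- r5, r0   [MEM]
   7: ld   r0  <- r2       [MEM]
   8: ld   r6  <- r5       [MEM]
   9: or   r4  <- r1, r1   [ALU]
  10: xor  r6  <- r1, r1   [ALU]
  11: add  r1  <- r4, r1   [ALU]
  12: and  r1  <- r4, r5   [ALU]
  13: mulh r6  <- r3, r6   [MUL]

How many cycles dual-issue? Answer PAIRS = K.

[0] i0+i1  st/sll  -- dual
[1] i2+i3  mul/bne  -- dual
[2] i4  xor  -- RAW r1
[3] i5  st  -- no-port MEM/MEM
[4] i6  st  -- no-port MEM/MEM
[5] i7  ld  -- no-port MEM/MEM
[6] i8+i9  ld/or  -- dual
[7] i10+i11  xor/add  -- dual
[8] i12+i13  and/mulh  -- dual

PAIRS = 5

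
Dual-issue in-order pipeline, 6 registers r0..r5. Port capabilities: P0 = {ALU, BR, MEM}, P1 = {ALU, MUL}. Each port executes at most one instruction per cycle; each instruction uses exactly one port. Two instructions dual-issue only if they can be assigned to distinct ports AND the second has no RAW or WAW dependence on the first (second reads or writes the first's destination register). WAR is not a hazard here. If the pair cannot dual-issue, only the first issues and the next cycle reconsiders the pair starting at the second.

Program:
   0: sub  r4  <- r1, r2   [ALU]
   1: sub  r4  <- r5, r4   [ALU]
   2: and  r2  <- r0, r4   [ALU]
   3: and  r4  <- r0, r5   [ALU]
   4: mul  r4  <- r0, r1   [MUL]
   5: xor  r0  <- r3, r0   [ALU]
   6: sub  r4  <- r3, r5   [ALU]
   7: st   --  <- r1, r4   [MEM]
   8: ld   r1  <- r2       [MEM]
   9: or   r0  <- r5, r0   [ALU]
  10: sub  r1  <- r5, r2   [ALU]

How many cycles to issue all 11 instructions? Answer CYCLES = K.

t=0 i0:sub.ALU ; RAW+WAW r4
t=1 i1:sub.ALU ; RAW r4
t=2 i2&i3:and.ALU and.ALU ; dual
t=3 i4&i5:mul.MUL xor.ALU ; dual
t=4 i6:sub.ALU ; RAW r4
t=5 i7:st.MEM ; no-port MEM/MEM
t=6 i8&i9:ld.MEM or.ALU ; dual
t=7 i10:sub.ALU ; tail

CYCLES = 8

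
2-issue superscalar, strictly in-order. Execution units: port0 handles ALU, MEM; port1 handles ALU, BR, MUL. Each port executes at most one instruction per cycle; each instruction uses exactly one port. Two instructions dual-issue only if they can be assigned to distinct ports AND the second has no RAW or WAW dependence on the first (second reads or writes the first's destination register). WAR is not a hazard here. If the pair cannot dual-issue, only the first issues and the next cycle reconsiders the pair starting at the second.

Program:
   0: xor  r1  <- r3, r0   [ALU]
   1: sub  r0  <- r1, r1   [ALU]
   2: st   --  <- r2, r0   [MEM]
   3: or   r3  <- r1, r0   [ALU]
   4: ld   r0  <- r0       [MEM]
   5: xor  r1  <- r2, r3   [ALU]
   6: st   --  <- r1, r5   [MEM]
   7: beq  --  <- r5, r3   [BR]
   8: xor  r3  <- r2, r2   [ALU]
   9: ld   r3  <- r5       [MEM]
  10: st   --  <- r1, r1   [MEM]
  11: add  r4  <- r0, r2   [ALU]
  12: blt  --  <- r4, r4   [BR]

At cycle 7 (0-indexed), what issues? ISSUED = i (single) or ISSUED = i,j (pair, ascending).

#0 head=0: xor i0 RAW r1
#1 head=1: sub i1 RAW r0
#2 head=2: st+or i2,i3 pair
#3 head=4: ld+xor i4,i5 pair
#4 head=6: st+beq i6,i7 pair
#5 head=8: xor i8 WAW r3
#6 head=9: ld i9 no-port MEM/MEM
#7 head=10: st+add i10,i11 pair
#8 head=12: blt i12 tail

ISSUED = 10,11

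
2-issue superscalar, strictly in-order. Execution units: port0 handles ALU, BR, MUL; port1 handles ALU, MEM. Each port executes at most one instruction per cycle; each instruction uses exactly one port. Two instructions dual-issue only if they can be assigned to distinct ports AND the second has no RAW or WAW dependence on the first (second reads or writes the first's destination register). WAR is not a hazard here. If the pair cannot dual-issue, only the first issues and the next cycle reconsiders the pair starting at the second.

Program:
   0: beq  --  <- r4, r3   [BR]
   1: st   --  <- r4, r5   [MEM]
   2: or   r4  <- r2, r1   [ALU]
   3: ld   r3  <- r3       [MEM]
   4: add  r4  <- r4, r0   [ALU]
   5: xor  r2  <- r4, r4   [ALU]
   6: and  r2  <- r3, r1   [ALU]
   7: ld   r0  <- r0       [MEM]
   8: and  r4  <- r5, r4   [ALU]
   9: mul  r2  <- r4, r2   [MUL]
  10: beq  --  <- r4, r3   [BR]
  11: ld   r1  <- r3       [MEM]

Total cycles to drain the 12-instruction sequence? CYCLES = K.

CYCLES = 8

t=0 i0&i1:beq;st ; 2-wide
t=1 i2&i3:or;ld ; 2-wide
t=2 i4:add ; RAW r4
t=3 i5:xor ; WAW r2
t=4 i6&i7:and;ld ; 2-wide
t=5 i8:and ; RAW r4
t=6 i9:mul ; no-port MUL/BR
t=7 i10&i11:beq;ld ; 2-wide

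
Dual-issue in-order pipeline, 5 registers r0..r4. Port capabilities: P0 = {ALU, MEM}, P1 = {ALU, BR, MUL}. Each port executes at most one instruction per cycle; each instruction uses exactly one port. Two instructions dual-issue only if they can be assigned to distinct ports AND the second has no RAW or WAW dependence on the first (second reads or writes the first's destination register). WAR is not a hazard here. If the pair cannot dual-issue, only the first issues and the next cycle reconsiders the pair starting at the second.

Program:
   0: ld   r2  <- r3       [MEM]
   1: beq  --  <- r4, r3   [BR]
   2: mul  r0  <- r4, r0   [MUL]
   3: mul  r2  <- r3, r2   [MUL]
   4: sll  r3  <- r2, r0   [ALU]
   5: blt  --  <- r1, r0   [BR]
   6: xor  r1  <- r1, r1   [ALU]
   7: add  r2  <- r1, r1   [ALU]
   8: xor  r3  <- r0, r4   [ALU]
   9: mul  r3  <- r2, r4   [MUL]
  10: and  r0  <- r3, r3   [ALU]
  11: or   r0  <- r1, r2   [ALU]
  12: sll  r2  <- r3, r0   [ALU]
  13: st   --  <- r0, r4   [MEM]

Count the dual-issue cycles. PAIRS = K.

PAIRS = 4

[0] i0,i1  ld beq  -- pair
[1] i2  mul  -- no-port MUL/MUL
[2] i3  mul  -- RAW r2
[3] i4,i5  sll blt  -- pair
[4] i6  xor  -- RAW r1
[5] i7,i8  add xor  -- pair
[6] i9  mul  -- RAW r3
[7] i10  and  -- WAW r0
[8] i11  or  -- RAW r0
[9] i12,i13  sll st  -- pair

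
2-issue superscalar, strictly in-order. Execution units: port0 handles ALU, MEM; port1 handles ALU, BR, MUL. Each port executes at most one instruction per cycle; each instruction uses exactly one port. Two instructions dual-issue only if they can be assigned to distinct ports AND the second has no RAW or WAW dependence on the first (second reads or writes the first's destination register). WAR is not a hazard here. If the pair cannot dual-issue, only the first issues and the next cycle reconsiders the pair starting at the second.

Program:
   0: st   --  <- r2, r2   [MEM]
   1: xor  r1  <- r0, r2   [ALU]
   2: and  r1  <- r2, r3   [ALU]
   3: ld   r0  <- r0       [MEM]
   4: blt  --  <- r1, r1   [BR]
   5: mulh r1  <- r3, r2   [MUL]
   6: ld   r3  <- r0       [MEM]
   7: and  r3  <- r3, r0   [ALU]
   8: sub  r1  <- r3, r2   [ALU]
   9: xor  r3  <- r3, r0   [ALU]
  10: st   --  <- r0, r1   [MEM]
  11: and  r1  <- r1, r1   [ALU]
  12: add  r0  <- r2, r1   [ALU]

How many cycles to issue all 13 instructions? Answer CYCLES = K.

CYCLES = 8

c0: i0+i1 st.MEM xor.ALU  dual
c1: i2+i3 and.ALU ld.MEM  dual
c2: i4 blt.BR  no-port BR/MUL
c3: i5+i6 mulh.MUL ld.MEM  dual
c4: i7 and.ALU  RAW r3
c5: i8+i9 sub.ALU xor.ALU  dual
c6: i10+i11 st.MEM and.ALU  dual
c7: i12 add.ALU  tail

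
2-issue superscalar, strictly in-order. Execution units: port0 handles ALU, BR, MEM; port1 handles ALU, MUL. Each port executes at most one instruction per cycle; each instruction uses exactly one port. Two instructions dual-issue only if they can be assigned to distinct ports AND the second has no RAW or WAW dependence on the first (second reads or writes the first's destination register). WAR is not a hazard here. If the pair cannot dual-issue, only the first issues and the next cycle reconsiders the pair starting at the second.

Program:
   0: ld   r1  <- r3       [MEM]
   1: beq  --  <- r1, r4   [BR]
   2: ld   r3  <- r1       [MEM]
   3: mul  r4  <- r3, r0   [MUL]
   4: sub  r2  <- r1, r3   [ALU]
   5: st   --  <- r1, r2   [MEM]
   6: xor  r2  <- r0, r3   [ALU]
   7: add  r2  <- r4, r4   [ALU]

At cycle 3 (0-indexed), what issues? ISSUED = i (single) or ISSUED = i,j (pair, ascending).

t=0 i0:ld.MEM ; no-port MEM/BR
t=1 i1:beq.BR ; no-port BR/MEM
t=2 i2:ld.MEM ; RAW r3
t=3 i3+i4:mul.MUL;sub.ALU ; dual
t=4 i5+i6:st.MEM;xor.ALU ; dual
t=5 i7:add.ALU ; tail

ISSUED = 3,4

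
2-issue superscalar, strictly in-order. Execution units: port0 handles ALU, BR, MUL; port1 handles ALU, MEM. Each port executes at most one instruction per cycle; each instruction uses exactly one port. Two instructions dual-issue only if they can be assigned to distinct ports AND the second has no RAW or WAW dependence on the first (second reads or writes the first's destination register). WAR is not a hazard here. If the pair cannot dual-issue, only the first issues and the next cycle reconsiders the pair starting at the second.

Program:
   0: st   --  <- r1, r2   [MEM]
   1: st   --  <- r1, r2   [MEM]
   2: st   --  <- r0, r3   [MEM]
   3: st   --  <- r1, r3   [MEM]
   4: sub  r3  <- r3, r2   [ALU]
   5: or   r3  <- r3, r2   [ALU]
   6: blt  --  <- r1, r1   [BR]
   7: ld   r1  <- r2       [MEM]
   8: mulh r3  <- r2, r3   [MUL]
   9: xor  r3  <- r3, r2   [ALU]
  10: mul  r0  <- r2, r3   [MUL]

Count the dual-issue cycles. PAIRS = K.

t=0 i0:st.MEM ; no-port MEM/MEM
t=1 i1:st.MEM ; no-port MEM/MEM
t=2 i2:st.MEM ; no-port MEM/MEM
t=3 i3,i4:st.MEM sub.ALU ; dual
t=4 i5,i6:or.ALU blt.BR ; dual
t=5 i7,i8:ld.MEM mulh.MUL ; dual
t=6 i9:xor.ALU ; RAW r3
t=7 i10:mul.MUL ; tail

PAIRS = 3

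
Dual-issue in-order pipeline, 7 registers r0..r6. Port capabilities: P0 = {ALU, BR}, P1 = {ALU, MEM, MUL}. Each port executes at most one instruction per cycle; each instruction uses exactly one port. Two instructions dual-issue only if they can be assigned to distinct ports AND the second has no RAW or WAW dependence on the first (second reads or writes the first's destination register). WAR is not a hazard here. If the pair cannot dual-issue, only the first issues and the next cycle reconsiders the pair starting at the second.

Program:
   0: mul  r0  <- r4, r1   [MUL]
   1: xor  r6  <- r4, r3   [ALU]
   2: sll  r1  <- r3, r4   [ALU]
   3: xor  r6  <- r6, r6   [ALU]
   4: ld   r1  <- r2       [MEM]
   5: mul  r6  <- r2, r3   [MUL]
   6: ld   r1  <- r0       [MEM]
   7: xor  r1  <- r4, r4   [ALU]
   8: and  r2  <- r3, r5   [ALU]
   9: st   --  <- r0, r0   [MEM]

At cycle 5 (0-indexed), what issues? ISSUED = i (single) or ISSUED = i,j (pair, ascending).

t=0 i0,i1:mul.MUL+xor.ALU ; pair
t=1 i2,i3:sll.ALU+xor.ALU ; pair
t=2 i4:ld.MEM ; no-port MEM/MUL
t=3 i5:mul.MUL ; no-port MUL/MEM
t=4 i6:ld.MEM ; WAW r1
t=5 i7,i8:xor.ALU+and.ALU ; pair
t=6 i9:st.MEM ; tail

ISSUED = 7,8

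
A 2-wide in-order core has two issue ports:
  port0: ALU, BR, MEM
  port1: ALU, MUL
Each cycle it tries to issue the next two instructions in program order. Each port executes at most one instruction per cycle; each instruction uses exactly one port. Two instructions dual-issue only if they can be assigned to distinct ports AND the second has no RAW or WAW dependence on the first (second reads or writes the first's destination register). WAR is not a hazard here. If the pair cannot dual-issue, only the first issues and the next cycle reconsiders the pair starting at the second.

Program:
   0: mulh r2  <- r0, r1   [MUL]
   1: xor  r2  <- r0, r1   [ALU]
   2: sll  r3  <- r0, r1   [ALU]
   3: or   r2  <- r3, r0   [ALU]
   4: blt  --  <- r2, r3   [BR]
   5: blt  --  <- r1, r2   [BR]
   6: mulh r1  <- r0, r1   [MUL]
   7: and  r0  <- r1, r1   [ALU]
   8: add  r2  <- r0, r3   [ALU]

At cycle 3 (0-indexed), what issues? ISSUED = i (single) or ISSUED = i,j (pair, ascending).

ISSUED = 4

  cy0 -> i0 (mulh.MUL) WAW r2
  cy1 -> i1/i2 (xor.ALU;sll.ALU) 2-wide
  cy2 -> i3 (or.ALU) RAW r2
  cy3 -> i4 (blt.BR) no-port BR/BR
  cy4 -> i5/i6 (blt.BR;mulh.MUL) 2-wide
  cy5 -> i7 (and.ALU) RAW r0
  cy6 -> i8 (add.ALU) tail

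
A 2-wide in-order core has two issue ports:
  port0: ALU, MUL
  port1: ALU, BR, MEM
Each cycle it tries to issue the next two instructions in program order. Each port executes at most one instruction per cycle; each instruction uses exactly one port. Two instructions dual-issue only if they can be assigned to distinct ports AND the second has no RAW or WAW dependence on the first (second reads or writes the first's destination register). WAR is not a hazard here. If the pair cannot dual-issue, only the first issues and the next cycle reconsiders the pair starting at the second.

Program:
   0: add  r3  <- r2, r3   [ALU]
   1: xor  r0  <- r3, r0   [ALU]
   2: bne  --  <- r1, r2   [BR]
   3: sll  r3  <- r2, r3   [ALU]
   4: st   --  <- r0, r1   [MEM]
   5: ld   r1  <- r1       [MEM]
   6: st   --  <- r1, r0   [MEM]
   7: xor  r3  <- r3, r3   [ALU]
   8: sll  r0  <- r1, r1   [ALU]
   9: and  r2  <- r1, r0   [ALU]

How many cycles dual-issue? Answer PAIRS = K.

  cy0 -> i0 (add) RAW r3
  cy1 -> i1/i2 (xor/bne) 2-wide
  cy2 -> i3/i4 (sll/st) 2-wide
  cy3 -> i5 (ld) no-port MEM/MEM
  cy4 -> i6/i7 (st/xor) 2-wide
  cy5 -> i8 (sll) RAW r0
  cy6 -> i9 (and) tail

PAIRS = 3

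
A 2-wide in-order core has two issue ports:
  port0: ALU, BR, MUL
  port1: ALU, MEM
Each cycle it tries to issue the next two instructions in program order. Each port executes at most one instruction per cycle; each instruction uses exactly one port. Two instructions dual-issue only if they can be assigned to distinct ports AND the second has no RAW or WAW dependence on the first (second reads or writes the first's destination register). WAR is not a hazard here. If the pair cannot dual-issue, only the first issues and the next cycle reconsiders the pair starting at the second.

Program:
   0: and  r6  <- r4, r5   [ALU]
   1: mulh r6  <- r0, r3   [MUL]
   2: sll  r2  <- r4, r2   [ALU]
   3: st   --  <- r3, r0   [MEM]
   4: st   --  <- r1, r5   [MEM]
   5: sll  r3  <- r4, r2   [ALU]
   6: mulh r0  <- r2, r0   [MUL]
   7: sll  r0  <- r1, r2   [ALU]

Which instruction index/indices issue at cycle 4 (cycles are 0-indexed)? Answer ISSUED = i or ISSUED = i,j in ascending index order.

[0] i0  and  -- WAW r6
[1] i1&i2  mulh;sll  -- 2-wide
[2] i3  st  -- no-port MEM/MEM
[3] i4&i5  st;sll  -- 2-wide
[4] i6  mulh  -- WAW r0
[5] i7  sll  -- tail

ISSUED = 6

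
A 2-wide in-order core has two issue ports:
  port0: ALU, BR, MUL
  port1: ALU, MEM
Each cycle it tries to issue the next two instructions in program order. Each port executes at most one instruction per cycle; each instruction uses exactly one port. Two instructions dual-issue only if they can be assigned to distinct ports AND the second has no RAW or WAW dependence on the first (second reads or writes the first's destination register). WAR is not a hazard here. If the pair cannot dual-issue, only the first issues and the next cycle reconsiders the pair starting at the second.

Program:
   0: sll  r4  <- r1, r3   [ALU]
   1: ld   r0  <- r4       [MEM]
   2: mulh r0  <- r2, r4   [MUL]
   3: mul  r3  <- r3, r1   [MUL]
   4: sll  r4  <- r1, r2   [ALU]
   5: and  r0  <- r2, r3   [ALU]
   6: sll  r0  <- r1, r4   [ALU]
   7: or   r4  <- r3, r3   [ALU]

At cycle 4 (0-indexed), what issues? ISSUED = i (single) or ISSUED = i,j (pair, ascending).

ISSUED = 5

t=0 i0:sll ; RAW r4
t=1 i1:ld ; WAW r0
t=2 i2:mulh ; no-port MUL/MUL
t=3 i3,i4:mul;sll ; pair
t=4 i5:and ; WAW r0
t=5 i6,i7:sll;or ; pair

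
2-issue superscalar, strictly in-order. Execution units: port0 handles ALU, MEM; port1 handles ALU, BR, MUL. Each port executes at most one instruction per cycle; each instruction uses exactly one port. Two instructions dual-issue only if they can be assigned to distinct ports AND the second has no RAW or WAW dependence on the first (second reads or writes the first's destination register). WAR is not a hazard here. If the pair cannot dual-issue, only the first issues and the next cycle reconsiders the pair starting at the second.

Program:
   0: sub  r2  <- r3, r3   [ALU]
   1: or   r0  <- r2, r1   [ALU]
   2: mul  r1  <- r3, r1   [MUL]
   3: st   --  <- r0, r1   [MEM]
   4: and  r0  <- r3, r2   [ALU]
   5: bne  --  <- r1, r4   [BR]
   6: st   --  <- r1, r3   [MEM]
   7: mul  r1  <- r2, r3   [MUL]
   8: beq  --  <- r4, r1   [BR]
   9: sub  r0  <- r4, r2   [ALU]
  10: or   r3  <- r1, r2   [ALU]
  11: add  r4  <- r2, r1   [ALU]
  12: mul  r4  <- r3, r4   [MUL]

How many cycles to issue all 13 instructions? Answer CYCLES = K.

0. sub @i0  | RAW r2
1. or mul @i1/i2  | dual
2. st and @i3/i4  | dual
3. bne st @i5/i6  | dual
4. mul @i7  | no-port MUL/BR
5. beq sub @i8/i9  | dual
6. or add @i10/i11  | dual
7. mul @i12  | tail

CYCLES = 8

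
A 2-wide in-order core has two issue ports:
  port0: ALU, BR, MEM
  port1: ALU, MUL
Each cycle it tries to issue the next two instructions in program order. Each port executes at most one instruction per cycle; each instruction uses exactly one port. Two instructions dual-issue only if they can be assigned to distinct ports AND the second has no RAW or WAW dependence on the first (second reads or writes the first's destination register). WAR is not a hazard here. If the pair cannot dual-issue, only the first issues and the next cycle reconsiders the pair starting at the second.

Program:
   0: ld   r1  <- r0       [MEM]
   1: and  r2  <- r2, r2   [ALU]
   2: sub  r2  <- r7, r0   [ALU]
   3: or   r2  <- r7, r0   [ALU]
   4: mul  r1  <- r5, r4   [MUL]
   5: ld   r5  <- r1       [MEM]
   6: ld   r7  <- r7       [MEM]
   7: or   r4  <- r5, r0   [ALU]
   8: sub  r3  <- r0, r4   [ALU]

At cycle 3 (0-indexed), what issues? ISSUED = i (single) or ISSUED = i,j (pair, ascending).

t=0 i0,i1:ld.MEM;and.ALU ; pair
t=1 i2:sub.ALU ; WAW r2
t=2 i3,i4:or.ALU;mul.MUL ; pair
t=3 i5:ld.MEM ; no-port MEM/MEM
t=4 i6,i7:ld.MEM;or.ALU ; pair
t=5 i8:sub.ALU ; tail

ISSUED = 5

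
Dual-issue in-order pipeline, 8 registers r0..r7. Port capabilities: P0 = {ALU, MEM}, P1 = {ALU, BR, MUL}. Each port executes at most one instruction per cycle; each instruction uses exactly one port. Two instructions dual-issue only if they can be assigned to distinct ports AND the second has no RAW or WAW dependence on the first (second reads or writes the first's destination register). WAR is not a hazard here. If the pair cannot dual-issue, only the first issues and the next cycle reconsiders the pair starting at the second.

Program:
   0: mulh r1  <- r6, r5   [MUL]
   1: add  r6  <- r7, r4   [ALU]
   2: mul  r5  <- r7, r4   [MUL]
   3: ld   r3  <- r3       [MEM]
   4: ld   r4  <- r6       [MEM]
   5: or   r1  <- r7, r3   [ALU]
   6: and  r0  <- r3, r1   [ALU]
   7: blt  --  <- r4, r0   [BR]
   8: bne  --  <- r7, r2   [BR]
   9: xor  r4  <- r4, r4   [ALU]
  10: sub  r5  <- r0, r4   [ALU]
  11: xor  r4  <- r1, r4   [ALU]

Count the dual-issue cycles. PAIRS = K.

PAIRS = 5

[0] i0&i1  mulh/add  -- dual
[1] i2&i3  mul/ld  -- dual
[2] i4&i5  ld/or  -- dual
[3] i6  and  -- RAW r0
[4] i7  blt  -- no-port BR/BR
[5] i8&i9  bne/xor  -- dual
[6] i10&i11  sub/xor  -- dual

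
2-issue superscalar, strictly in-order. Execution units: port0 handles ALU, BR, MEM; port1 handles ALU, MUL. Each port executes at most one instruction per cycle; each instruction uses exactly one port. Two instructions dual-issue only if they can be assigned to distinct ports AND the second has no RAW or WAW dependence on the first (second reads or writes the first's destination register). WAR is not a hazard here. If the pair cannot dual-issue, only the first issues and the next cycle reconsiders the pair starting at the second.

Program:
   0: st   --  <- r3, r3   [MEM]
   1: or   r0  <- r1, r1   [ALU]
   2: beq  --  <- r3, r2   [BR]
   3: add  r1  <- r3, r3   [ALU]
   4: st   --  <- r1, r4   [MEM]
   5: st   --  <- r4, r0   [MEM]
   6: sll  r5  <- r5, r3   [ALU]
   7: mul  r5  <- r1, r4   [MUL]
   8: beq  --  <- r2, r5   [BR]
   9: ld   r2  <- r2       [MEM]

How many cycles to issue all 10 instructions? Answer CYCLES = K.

#0 head=0: st.MEM or.ALU i0,i1 pair
#1 head=2: beq.BR add.ALU i2,i3 pair
#2 head=4: st.MEM i4 no-port MEM/MEM
#3 head=5: st.MEM sll.ALU i5,i6 pair
#4 head=7: mul.MUL i7 RAW r5
#5 head=8: beq.BR i8 no-port BR/MEM
#6 head=9: ld.MEM i9 tail

CYCLES = 7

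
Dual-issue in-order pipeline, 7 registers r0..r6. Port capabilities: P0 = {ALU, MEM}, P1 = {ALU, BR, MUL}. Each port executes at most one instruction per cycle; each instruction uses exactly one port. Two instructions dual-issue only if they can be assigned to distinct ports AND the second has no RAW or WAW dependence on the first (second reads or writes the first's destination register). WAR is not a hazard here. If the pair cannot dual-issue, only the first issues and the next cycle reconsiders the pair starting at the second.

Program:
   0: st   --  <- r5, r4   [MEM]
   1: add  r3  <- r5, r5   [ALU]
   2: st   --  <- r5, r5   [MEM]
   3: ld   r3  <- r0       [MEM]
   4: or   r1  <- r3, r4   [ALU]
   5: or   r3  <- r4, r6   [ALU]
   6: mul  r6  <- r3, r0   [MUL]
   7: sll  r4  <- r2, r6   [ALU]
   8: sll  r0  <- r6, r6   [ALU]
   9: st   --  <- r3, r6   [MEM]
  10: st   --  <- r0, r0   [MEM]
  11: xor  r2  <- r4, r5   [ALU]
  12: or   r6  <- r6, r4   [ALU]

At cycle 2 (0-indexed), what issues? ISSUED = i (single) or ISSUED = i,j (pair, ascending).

ISSUED = 3

  cy0 -> i0+i1 (st.MEM;add.ALU) pair
  cy1 -> i2 (st.MEM) no-port MEM/MEM
  cy2 -> i3 (ld.MEM) RAW r3
  cy3 -> i4+i5 (or.ALU;or.ALU) pair
  cy4 -> i6 (mul.MUL) RAW r6
  cy5 -> i7+i8 (sll.ALU;sll.ALU) pair
  cy6 -> i9 (st.MEM) no-port MEM/MEM
  cy7 -> i10+i11 (st.MEM;xor.ALU) pair
  cy8 -> i12 (or.ALU) tail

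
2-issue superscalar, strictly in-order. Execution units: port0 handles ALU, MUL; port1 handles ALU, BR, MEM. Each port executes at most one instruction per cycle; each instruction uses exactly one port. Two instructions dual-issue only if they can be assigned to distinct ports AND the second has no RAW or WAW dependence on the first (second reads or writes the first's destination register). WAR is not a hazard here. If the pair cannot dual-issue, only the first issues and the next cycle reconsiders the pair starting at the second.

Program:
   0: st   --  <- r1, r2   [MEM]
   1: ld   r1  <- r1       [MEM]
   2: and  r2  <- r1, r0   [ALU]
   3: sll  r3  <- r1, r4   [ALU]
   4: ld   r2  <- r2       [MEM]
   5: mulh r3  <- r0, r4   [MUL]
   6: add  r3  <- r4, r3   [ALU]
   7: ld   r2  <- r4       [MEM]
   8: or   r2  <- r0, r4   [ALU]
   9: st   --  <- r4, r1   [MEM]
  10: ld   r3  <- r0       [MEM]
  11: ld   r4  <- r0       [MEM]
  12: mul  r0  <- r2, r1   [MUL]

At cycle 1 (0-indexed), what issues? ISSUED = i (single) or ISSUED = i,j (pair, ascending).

ISSUED = 1

  cy0 -> i0 (st) no-port MEM/MEM
  cy1 -> i1 (ld) RAW r1
  cy2 -> i2+i3 (and/sll) pair
  cy3 -> i4+i5 (ld/mulh) pair
  cy4 -> i6+i7 (add/ld) pair
  cy5 -> i8+i9 (or/st) pair
  cy6 -> i10 (ld) no-port MEM/MEM
  cy7 -> i11+i12 (ld/mul) pair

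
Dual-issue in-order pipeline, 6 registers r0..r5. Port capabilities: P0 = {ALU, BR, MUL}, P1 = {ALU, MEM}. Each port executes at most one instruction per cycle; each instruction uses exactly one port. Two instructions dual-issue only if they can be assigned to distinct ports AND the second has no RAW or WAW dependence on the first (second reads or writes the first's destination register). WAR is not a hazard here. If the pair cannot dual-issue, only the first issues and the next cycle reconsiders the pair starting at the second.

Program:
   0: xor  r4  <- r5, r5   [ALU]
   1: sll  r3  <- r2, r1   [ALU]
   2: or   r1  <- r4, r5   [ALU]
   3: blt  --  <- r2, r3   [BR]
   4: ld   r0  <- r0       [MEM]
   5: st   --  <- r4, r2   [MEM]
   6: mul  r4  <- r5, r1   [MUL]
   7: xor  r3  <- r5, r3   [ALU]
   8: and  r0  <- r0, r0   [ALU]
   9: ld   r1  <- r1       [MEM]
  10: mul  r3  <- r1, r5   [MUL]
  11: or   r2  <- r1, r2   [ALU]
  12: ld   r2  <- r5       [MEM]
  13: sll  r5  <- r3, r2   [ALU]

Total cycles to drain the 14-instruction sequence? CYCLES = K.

CYCLES = 9

0. xor.ALU;sll.ALU @i0/i1  | 2-wide
1. or.ALU;blt.BR @i2/i3  | 2-wide
2. ld.MEM @i4  | no-port MEM/MEM
3. st.MEM;mul.MUL @i5/i6  | 2-wide
4. xor.ALU;and.ALU @i7/i8  | 2-wide
5. ld.MEM @i9  | RAW r1
6. mul.MUL;or.ALU @i10/i11  | 2-wide
7. ld.MEM @i12  | RAW r2
8. sll.ALU @i13  | tail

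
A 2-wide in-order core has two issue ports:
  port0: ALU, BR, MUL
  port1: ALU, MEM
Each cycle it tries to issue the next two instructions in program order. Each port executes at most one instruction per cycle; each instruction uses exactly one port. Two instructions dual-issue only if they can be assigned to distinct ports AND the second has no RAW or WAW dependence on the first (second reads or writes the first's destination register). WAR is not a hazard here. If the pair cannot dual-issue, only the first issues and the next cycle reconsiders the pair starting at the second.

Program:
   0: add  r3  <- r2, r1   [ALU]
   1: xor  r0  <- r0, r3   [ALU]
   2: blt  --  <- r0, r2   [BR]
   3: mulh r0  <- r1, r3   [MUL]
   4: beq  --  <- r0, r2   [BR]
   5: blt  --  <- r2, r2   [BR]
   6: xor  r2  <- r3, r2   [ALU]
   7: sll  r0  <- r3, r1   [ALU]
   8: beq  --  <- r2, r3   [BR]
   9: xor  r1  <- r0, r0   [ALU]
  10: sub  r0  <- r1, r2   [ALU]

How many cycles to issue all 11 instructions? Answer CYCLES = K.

t=0 i0:add.ALU ; RAW r3
t=1 i1:xor.ALU ; RAW r0
t=2 i2:blt.BR ; no-port BR/MUL
t=3 i3:mulh.MUL ; no-port MUL/BR
t=4 i4:beq.BR ; no-port BR/BR
t=5 i5+i6:blt.BR+xor.ALU ; 2-wide
t=6 i7+i8:sll.ALU+beq.BR ; 2-wide
t=7 i9:xor.ALU ; RAW r1
t=8 i10:sub.ALU ; tail

CYCLES = 9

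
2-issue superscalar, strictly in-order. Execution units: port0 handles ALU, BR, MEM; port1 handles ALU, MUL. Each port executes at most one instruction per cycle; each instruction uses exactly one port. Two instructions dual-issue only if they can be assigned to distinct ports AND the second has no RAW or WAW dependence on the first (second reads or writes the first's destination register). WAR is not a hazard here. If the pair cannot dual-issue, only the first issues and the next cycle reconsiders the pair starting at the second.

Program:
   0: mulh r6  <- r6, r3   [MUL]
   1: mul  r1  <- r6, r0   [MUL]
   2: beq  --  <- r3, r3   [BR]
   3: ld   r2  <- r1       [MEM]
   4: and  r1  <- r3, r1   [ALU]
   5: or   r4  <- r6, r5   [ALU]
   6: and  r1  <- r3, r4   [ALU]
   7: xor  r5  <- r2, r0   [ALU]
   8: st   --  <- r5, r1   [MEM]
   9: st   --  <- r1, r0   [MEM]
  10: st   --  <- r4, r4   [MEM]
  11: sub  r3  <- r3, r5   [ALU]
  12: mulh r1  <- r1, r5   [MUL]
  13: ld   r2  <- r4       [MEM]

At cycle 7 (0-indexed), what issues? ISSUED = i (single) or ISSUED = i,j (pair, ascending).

ISSUED = 10,11

  cy0 -> i0 (mulh) no-port MUL/MUL
  cy1 -> i1+i2 (mul/beq) 2-wide
  cy2 -> i3+i4 (ld/and) 2-wide
  cy3 -> i5 (or) RAW r4
  cy4 -> i6+i7 (and/xor) 2-wide
  cy5 -> i8 (st) no-port MEM/MEM
  cy6 -> i9 (st) no-port MEM/MEM
  cy7 -> i10+i11 (st/sub) 2-wide
  cy8 -> i12+i13 (mulh/ld) 2-wide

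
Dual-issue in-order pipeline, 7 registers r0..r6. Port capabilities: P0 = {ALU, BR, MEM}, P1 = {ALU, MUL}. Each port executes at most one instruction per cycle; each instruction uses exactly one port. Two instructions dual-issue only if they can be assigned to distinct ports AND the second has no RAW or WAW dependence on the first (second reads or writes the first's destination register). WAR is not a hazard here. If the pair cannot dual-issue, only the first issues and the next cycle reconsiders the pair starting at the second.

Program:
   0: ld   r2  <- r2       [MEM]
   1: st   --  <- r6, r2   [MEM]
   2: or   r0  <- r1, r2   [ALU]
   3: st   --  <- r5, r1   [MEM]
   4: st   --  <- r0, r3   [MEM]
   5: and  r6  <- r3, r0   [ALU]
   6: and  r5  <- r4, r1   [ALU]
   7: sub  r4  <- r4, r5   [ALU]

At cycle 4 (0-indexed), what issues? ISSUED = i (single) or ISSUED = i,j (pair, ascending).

ISSUED = 6

t=0 i0:ld.MEM ; no-port MEM/MEM
t=1 i1+i2:st.MEM;or.ALU ; dual
t=2 i3:st.MEM ; no-port MEM/MEM
t=3 i4+i5:st.MEM;and.ALU ; dual
t=4 i6:and.ALU ; RAW r5
t=5 i7:sub.ALU ; tail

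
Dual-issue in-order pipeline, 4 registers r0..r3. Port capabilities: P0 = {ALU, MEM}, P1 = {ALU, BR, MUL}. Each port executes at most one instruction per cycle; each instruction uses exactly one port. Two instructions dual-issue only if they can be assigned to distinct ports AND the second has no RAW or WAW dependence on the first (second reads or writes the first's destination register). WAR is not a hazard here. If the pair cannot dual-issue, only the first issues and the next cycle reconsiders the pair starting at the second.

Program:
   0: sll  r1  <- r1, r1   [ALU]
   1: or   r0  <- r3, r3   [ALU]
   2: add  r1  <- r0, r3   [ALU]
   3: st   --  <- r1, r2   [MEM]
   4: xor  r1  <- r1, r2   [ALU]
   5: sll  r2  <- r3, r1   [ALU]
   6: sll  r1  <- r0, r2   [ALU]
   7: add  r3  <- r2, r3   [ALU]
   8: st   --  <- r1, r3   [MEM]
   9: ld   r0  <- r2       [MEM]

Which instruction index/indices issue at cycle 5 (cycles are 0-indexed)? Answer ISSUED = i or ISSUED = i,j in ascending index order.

ISSUED = 8

[0] i0/i1  sll+or  -- 2-wide
[1] i2  add  -- RAW r1
[2] i3/i4  st+xor  -- 2-wide
[3] i5  sll  -- RAW r2
[4] i6/i7  sll+add  -- 2-wide
[5] i8  st  -- no-port MEM/MEM
[6] i9  ld  -- tail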